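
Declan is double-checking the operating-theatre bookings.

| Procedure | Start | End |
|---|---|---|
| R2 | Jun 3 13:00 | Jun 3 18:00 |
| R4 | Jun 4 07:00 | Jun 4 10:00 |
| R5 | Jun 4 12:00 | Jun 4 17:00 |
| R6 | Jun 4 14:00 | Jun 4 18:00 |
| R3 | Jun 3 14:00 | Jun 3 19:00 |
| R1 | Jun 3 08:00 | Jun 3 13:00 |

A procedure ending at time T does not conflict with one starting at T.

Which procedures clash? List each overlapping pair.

R2 & R3, R5 & R6

Sorted by start: R1, R2, R3, R4, R5, R6.
R2 starts exactly when R1 ends (back-to-back, no overlap) — done with R1.
R3 starts before R2 ends → R2 and R3 overlap.
R4 starts after R2 ends — done with R2.
R4 starts after R3 ends — done with R3.
R5 starts after R4 ends — done with R4.
R6 starts before R5 ends → R5 and R6 overlap.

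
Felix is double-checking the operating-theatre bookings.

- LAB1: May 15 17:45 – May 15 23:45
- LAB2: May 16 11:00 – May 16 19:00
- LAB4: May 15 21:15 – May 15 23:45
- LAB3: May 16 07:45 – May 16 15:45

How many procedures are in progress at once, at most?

2

Walk through starts and ends in time order (an end at T is processed before a start at T):
May 15 17:45 start LAB1 → 1
May 15 21:15 start LAB4 → 2
May 15 23:45 end LAB1 → 1
May 15 23:45 end LAB4 → 0
May 16 07:45 start LAB3 → 1
May 16 11:00 start LAB2 → 2
May 16 15:45 end LAB3 → 1
May 16 19:00 end LAB2 → 0
Peak is 2, at May 15 21:15 (LAB1, LAB4).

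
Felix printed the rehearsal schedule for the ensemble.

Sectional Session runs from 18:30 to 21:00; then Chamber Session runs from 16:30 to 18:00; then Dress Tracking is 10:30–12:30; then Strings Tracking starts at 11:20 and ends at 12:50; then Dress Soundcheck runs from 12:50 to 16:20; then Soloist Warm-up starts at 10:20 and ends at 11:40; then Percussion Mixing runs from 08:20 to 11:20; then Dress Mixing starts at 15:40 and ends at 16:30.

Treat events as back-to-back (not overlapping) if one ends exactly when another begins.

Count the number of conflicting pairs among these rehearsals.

6

Sorted by start: Percussion Mixing, Soloist Warm-up, Dress Tracking, Strings Tracking, Dress Soundcheck, Dress Mixing, Chamber Session, Sectional Session.
Soloist Warm-up starts before Percussion Mixing ends → Percussion Mixing and Soloist Warm-up overlap.
Dress Tracking starts before Percussion Mixing ends → Percussion Mixing and Dress Tracking overlap.
Strings Tracking starts exactly when Percussion Mixing ends (back-to-back, no overlap); Percussion Mixing is clear from here.
Dress Tracking starts before Soloist Warm-up ends → Soloist Warm-up and Dress Tracking overlap.
Strings Tracking starts before Soloist Warm-up ends → Soloist Warm-up and Strings Tracking overlap.
Dress Soundcheck starts after Soloist Warm-up ends; Soloist Warm-up is clear from here.
Strings Tracking starts before Dress Tracking ends → Dress Tracking and Strings Tracking overlap.
Dress Soundcheck starts after Dress Tracking ends; Dress Tracking is clear from here.
Dress Soundcheck starts exactly when Strings Tracking ends (back-to-back, no overlap); Strings Tracking is clear from here.
Dress Mixing starts before Dress Soundcheck ends → Dress Soundcheck and Dress Mixing overlap.
Chamber Session starts after Dress Soundcheck ends; Dress Soundcheck is clear from here.
Chamber Session starts exactly when Dress Mixing ends (back-to-back, no overlap); Dress Mixing is clear from here.
Sectional Session starts after Chamber Session ends.
Overlapping pairs: Dress Mixing & Dress Soundcheck, Dress Tracking & Percussion Mixing, Dress Tracking & Soloist Warm-up, Dress Tracking & Strings Tracking, Percussion Mixing & Soloist Warm-up, Soloist Warm-up & Strings Tracking — 6 in total.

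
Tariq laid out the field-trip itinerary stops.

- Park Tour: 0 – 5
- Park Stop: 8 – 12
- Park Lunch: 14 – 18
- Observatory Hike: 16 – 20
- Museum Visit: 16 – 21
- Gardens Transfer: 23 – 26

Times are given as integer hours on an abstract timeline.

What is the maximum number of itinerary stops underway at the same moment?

Sort all start/end points and keep a running count:
0 start Park Tour → 1
5 end Park Tour → 0
8 start Park Stop → 1
12 end Park Stop → 0
14 start Park Lunch → 1
16 start Museum Visit → 2
16 start Observatory Hike → 3
18 end Park Lunch → 2
20 end Observatory Hike → 1
21 end Museum Visit → 0
23 start Gardens Transfer → 1
26 end Gardens Transfer → 0
Peak is 3, at 16 (Museum Visit, Observatory Hike, Park Lunch).

3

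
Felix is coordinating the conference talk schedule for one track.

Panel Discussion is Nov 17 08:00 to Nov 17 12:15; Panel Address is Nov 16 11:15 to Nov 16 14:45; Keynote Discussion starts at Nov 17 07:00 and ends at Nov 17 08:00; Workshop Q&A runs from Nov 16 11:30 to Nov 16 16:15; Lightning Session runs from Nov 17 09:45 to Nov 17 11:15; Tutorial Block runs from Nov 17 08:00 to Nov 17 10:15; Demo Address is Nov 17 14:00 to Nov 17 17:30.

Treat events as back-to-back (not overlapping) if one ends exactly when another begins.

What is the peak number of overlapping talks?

Walk through starts and ends in time order (an end at T is processed before a start at T):
Nov 16 11:15 start Panel Address → 1
Nov 16 11:30 start Workshop Q&A → 2
Nov 16 14:45 end Panel Address → 1
Nov 16 16:15 end Workshop Q&A → 0
Nov 17 07:00 start Keynote Discussion → 1
Nov 17 08:00 end Keynote Discussion → 0
Nov 17 08:00 start Panel Discussion → 1
Nov 17 08:00 start Tutorial Block → 2
Nov 17 09:45 start Lightning Session → 3
Nov 17 10:15 end Tutorial Block → 2
Nov 17 11:15 end Lightning Session → 1
Nov 17 12:15 end Panel Discussion → 0
Nov 17 14:00 start Demo Address → 1
Nov 17 17:30 end Demo Address → 0
Peak is 3, at Nov 17 09:45 (Lightning Session, Panel Discussion, Tutorial Block).

3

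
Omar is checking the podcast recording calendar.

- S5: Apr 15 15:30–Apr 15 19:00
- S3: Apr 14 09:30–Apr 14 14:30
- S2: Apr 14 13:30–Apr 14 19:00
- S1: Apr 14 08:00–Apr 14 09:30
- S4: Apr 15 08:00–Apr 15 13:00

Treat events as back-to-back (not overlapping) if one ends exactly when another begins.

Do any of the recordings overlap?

Two intervals overlap when each starts before the other ends.
Sorted by start: S1, S3, S2, S4, S5.
S3 starts exactly when S1 ends (back-to-back, no overlap); S1 is clear from here.
S2 starts before S3 ends → S3 and S2 overlap.
That's a conflict, so the schedule is not conflict-free.

Yes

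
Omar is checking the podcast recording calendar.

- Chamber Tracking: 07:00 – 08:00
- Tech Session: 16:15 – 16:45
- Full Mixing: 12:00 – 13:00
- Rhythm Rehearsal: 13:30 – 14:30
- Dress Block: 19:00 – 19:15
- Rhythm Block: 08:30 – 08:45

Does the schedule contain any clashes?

No

Sorted by start: Chamber Tracking, Rhythm Block, Full Mixing, Rhythm Rehearsal, Tech Session, Dress Block.
Rhythm Block starts after Chamber Tracking ends — done with Chamber Tracking.
Full Mixing starts after Rhythm Block ends — done with Rhythm Block.
Rhythm Rehearsal starts after Full Mixing ends — done with Full Mixing.
Tech Session starts after Rhythm Rehearsal ends — done with Rhythm Rehearsal.
Dress Block starts after Tech Session ends.
Every pair is clear; the schedule has no overlaps.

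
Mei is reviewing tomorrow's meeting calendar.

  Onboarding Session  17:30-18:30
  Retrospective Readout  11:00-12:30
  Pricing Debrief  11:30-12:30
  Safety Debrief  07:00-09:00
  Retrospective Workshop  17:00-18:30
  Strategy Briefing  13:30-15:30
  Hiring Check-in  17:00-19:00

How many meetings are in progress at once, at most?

Walk through starts and ends in time order (an end at T is processed before a start at T):
07:00 start Safety Debrief → 1
09:00 end Safety Debrief → 0
11:00 start Retrospective Readout → 1
11:30 start Pricing Debrief → 2
12:30 end Pricing Debrief → 1
12:30 end Retrospective Readout → 0
13:30 start Strategy Briefing → 1
15:30 end Strategy Briefing → 0
17:00 start Hiring Check-in → 1
17:00 start Retrospective Workshop → 2
17:30 start Onboarding Session → 3
18:30 end Onboarding Session → 2
18:30 end Retrospective Workshop → 1
19:00 end Hiring Check-in → 0
Peak is 3, at 17:30 (Hiring Check-in, Onboarding Session, Retrospective Workshop).

3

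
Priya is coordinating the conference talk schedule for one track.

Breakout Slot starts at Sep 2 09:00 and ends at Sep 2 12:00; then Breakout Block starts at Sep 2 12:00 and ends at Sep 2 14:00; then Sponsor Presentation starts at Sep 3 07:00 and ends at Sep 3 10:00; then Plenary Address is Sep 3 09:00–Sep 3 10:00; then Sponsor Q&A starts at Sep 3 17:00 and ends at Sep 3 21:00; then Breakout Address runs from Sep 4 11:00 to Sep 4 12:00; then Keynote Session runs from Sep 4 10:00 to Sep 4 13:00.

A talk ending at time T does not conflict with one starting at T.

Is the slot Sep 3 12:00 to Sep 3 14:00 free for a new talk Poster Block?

Breakout Slot: ends Sep 2 12:00 at or before Poster Block starts Sep 3 12:00 → clear.
Breakout Block: ends Sep 2 14:00 at or before Poster Block starts Sep 3 12:00 → clear.
Sponsor Presentation: ends Sep 3 10:00 at or before Poster Block starts Sep 3 12:00 → clear.
Plenary Address: ends Sep 3 10:00 at or before Poster Block starts Sep 3 12:00 → clear.
Sponsor Q&A: starts Sep 3 17:00 at or after Poster Block ends Sep 3 14:00 → clear.
Keynote Session: starts Sep 4 10:00 at or after Poster Block ends Sep 3 14:00 → clear.
Breakout Address: starts Sep 4 11:00 at or after Poster Block ends Sep 3 14:00 → clear.

Yes — the slot is free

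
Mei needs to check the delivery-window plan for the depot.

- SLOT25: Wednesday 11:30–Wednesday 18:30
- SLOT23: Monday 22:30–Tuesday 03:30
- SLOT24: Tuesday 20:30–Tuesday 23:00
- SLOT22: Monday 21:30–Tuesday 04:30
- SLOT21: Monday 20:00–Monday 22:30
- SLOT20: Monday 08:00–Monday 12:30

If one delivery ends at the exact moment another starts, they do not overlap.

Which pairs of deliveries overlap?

Two intervals overlap when each starts before the other ends.
Sorted by start: SLOT20, SLOT21, SLOT22, SLOT23, SLOT24, SLOT25.
SLOT21 starts after SLOT20 ends; SLOT20 is clear from here.
SLOT22 starts before SLOT21 ends → SLOT21 and SLOT22 overlap.
SLOT23 starts exactly when SLOT21 ends (back-to-back, no overlap); SLOT21 is clear from here.
SLOT23 starts before SLOT22 ends → SLOT22 and SLOT23 overlap.
SLOT24 starts after SLOT22 ends; SLOT22 is clear from here.
SLOT24 starts after SLOT23 ends; SLOT23 is clear from here.
SLOT25 starts after SLOT24 ends.

SLOT21 & SLOT22, SLOT22 & SLOT23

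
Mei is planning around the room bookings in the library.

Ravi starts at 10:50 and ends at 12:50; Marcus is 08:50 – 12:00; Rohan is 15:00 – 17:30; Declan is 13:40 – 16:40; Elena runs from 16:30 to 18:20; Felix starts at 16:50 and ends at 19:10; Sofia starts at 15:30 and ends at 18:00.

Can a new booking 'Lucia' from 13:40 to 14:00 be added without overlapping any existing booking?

No — it overlaps Declan

Marcus: ends 12:00 at or before Lucia starts 13:40 → clear.
Ravi: ends 12:50 at or before Lucia starts 13:40 → clear.
Declan: starts 13:40 before Lucia ends 14:00, and ends 16:40 after Lucia starts 13:40 → overlap.
Rohan: starts 15:00 at or after Lucia ends 14:00 → clear.
Sofia: starts 15:30 at or after Lucia ends 14:00 → clear.
Elena: starts 16:30 at or after Lucia ends 14:00 → clear.
Felix: starts 16:50 at or after Lucia ends 14:00 → clear.
Lucia overlaps Declan.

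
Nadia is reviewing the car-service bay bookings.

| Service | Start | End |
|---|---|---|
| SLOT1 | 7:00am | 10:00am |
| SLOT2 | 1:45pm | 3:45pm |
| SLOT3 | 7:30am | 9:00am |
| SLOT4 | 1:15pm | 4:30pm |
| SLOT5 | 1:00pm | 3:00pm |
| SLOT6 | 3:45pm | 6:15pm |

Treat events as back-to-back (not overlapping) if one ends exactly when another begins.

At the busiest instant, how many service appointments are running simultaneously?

Sweep the timeline, counting +1 at each start and −1 at each end (ends before starts at a tie):
7:00am start SLOT1 → 1
7:30am start SLOT3 → 2
9:00am end SLOT3 → 1
10:00am end SLOT1 → 0
1:00pm start SLOT5 → 1
1:15pm start SLOT4 → 2
1:45pm start SLOT2 → 3
3:00pm end SLOT5 → 2
3:45pm end SLOT2 → 1
3:45pm start SLOT6 → 2
4:30pm end SLOT4 → 1
6:15pm end SLOT6 → 0
Peak is 3, at 1:45pm (SLOT2, SLOT4, SLOT5).

3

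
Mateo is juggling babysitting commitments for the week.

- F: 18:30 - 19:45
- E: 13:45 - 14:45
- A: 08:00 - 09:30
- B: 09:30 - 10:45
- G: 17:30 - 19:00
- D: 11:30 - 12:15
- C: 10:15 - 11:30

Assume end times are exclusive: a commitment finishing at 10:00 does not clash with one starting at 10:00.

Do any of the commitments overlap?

Sorted by start: A, B, C, D, E, G, F.
B starts exactly when A ends (back-to-back, no overlap), so nothing later overlaps A either.
C starts before B ends → B and C overlap.
That's a conflict, so the schedule is not conflict-free.

Yes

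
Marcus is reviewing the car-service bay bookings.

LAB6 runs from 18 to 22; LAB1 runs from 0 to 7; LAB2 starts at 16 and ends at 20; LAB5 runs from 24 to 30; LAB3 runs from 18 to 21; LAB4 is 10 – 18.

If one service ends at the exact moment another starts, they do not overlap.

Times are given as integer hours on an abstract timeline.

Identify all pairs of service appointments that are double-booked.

Sorted by start: LAB1, LAB4, LAB2, LAB3, LAB6, LAB5.
LAB4 starts after LAB1 ends, so LAB1 has no further overlaps.
LAB2 starts before LAB4 ends → LAB4 and LAB2 overlap.
LAB3 starts exactly when LAB4 ends (back-to-back, no overlap), so LAB4 has no further overlaps.
LAB3 starts before LAB2 ends → LAB2 and LAB3 overlap.
LAB6 starts before LAB2 ends → LAB2 and LAB6 overlap.
LAB5 starts after LAB2 ends.
LAB6 starts before LAB3 ends → LAB3 and LAB6 overlap.
LAB5 starts after LAB3 ends.
LAB5 starts after LAB6 ends.

LAB2 & LAB3, LAB2 & LAB4, LAB2 & LAB6, LAB3 & LAB6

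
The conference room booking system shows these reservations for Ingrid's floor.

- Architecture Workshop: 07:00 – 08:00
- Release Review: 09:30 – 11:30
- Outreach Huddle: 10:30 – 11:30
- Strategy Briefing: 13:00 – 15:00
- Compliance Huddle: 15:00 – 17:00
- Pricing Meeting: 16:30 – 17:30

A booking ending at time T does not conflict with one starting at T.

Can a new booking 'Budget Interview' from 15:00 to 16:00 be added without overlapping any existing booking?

Architecture Workshop: ends 08:00 at or before Budget Interview starts 15:00 → clear.
Release Review: ends 11:30 at or before Budget Interview starts 15:00 → clear.
Outreach Huddle: ends 11:30 at or before Budget Interview starts 15:00 → clear.
Strategy Briefing: ends 15:00 at or before Budget Interview starts 15:00 → clear.
Compliance Huddle: starts 15:00 before Budget Interview ends 16:00, and ends 17:00 after Budget Interview starts 15:00 → overlap.
Pricing Meeting: starts 16:30 at or after Budget Interview ends 16:00 → clear.
Budget Interview overlaps Compliance Huddle.

No — it overlaps Compliance Huddle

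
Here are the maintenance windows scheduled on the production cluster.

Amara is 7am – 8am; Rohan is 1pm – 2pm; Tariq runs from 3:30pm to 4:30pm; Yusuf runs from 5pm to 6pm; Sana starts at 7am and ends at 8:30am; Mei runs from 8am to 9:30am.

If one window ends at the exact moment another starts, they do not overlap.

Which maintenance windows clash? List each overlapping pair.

Sorted by start: Amara, Sana, Mei, Rohan, Tariq, Yusuf.
Sana starts before Amara ends → Amara and Sana overlap.
Mei starts exactly when Amara ends (back-to-back, no overlap); Amara is clear from here.
Mei starts before Sana ends → Sana and Mei overlap.
Rohan starts after Sana ends; Sana is clear from here.
Rohan starts after Mei ends; Mei is clear from here.
Tariq starts after Rohan ends; Rohan is clear from here.
Yusuf starts after Tariq ends.

Amara & Sana, Mei & Sana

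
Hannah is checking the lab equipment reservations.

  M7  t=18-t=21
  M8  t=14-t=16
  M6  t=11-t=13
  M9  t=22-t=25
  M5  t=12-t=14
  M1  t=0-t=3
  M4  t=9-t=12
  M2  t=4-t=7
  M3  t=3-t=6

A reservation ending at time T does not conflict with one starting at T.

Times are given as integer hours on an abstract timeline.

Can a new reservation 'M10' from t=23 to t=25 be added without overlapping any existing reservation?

M1: ends t=3 at or before M10 starts t=23 → clear.
M3: ends t=6 at or before M10 starts t=23 → clear.
M2: ends t=7 at or before M10 starts t=23 → clear.
M4: ends t=12 at or before M10 starts t=23 → clear.
M6: ends t=13 at or before M10 starts t=23 → clear.
M5: ends t=14 at or before M10 starts t=23 → clear.
M8: ends t=16 at or before M10 starts t=23 → clear.
M7: ends t=21 at or before M10 starts t=23 → clear.
M9: starts t=22 before M10 ends t=25, and ends t=25 after M10 starts t=23 → overlap.
M10 overlaps M9.

No — it overlaps M9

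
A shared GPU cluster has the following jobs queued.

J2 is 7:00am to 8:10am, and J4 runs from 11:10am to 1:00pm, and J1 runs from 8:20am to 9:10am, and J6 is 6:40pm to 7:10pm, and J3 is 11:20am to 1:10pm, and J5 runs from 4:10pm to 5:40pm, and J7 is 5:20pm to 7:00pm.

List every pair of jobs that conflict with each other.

J3 & J4, J5 & J7, J6 & J7

Two intervals overlap when each starts before the other ends.
Sorted by start: J2, J1, J4, J3, J5, J7, J6.
J1 starts after J2 ends, so nothing later overlaps J2 either.
J4 starts after J1 ends, so nothing later overlaps J1 either.
J3 starts before J4 ends → J4 and J3 overlap.
J5 starts after J4 ends, so nothing later overlaps J4 either.
J5 starts after J3 ends, so nothing later overlaps J3 either.
J7 starts before J5 ends → J5 and J7 overlap.
J6 starts after J5 ends.
J6 starts before J7 ends → J7 and J6 overlap.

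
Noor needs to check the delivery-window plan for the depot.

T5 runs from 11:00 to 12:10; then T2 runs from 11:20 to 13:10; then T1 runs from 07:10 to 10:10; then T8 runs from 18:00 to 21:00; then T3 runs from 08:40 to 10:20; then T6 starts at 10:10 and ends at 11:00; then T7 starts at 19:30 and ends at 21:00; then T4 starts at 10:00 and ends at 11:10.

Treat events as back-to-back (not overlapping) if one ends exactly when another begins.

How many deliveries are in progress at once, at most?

3

Sweep the timeline, counting +1 at each start and −1 at each end (ends before starts at a tie):
07:10 start T1 → 1
08:40 start T3 → 2
10:00 start T4 → 3
10:10 end T1 → 2
10:10 start T6 → 3
10:20 end T3 → 2
11:00 end T6 → 1
11:00 start T5 → 2
11:10 end T4 → 1
11:20 start T2 → 2
12:10 end T5 → 1
13:10 end T2 → 0
18:00 start T8 → 1
19:30 start T7 → 2
21:00 end T7 → 1
21:00 end T8 → 0
Peak is 3, at 10:00 (T1, T3, T4).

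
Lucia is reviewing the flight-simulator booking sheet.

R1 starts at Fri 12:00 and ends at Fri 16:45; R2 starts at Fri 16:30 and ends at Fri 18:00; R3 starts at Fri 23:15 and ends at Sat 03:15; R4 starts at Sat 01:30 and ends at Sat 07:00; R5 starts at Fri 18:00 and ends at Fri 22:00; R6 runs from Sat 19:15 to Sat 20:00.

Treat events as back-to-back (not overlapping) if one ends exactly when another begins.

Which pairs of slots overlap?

Sorted by start: R1, R2, R5, R3, R4, R6.
R2 starts before R1 ends → R1 and R2 overlap.
R5 starts after R1 ends; R1 is clear from here.
R5 starts exactly when R2 ends (back-to-back, no overlap); R2 is clear from here.
R3 starts after R5 ends; R5 is clear from here.
R4 starts before R3 ends → R3 and R4 overlap.
R6 starts after R3 ends.
R6 starts after R4 ends.

R1 & R2, R3 & R4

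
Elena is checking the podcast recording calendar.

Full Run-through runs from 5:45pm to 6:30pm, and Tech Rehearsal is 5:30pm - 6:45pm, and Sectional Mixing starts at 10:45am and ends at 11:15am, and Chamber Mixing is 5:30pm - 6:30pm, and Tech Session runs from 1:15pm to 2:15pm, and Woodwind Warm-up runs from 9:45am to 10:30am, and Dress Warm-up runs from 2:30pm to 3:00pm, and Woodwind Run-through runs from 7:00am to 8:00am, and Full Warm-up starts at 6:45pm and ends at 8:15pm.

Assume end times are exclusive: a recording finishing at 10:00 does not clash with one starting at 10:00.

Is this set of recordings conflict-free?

No

Sorted by start: Woodwind Run-through, Woodwind Warm-up, Sectional Mixing, Tech Session, Dress Warm-up, Chamber Mixing, Tech Rehearsal, Full Run-through, Full Warm-up.
Woodwind Warm-up starts after Woodwind Run-through ends — done with Woodwind Run-through.
Sectional Mixing starts after Woodwind Warm-up ends — done with Woodwind Warm-up.
Tech Session starts after Sectional Mixing ends — done with Sectional Mixing.
Dress Warm-up starts after Tech Session ends — done with Tech Session.
Chamber Mixing starts after Dress Warm-up ends — done with Dress Warm-up.
Tech Rehearsal starts before Chamber Mixing ends → Chamber Mixing and Tech Rehearsal overlap.
That's a conflict, so the schedule is not conflict-free.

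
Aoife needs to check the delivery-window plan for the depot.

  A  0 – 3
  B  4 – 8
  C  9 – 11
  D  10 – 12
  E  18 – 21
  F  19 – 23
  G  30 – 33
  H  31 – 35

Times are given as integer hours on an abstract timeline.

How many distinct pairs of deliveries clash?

Sorted by start: A, B, C, D, E, F, G, H.
B starts after A ends, so A has no further overlaps.
C starts after B ends, so B has no further overlaps.
D starts before C ends → C and D overlap.
E starts after C ends, so C has no further overlaps.
E starts after D ends, so D has no further overlaps.
F starts before E ends → E and F overlap.
G starts after E ends, so E has no further overlaps.
G starts after F ends, so F has no further overlaps.
H starts before G ends → G and H overlap.
Overlapping pairs: C & D, E & F, G & H — 3 in total.

3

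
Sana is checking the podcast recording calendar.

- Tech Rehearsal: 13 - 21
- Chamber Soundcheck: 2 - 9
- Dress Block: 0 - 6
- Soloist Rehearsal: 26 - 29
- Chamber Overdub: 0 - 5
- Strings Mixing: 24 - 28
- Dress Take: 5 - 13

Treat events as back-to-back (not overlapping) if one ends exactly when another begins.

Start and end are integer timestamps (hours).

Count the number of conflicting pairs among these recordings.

6

Two intervals overlap when each starts before the other ends.
Sorted by start: Chamber Overdub, Dress Block, Chamber Soundcheck, Dress Take, Tech Rehearsal, Strings Mixing, Soloist Rehearsal.
Dress Block starts before Chamber Overdub ends → Chamber Overdub and Dress Block overlap.
Chamber Soundcheck starts before Chamber Overdub ends → Chamber Overdub and Chamber Soundcheck overlap.
Dress Take starts exactly when Chamber Overdub ends (back-to-back, no overlap), so Chamber Overdub has no further overlaps.
Chamber Soundcheck starts before Dress Block ends → Dress Block and Chamber Soundcheck overlap.
Dress Take starts before Dress Block ends → Dress Block and Dress Take overlap.
Tech Rehearsal starts after Dress Block ends, so Dress Block has no further overlaps.
Dress Take starts before Chamber Soundcheck ends → Chamber Soundcheck and Dress Take overlap.
Tech Rehearsal starts after Chamber Soundcheck ends, so Chamber Soundcheck has no further overlaps.
Tech Rehearsal starts exactly when Dress Take ends (back-to-back, no overlap), so Dress Take has no further overlaps.
Strings Mixing starts after Tech Rehearsal ends, so Tech Rehearsal has no further overlaps.
Soloist Rehearsal starts before Strings Mixing ends → Strings Mixing and Soloist Rehearsal overlap.
Overlapping pairs: Chamber Overdub & Chamber Soundcheck, Chamber Overdub & Dress Block, Chamber Soundcheck & Dress Block, Chamber Soundcheck & Dress Take, Dress Block & Dress Take, Soloist Rehearsal & Strings Mixing — 6 in total.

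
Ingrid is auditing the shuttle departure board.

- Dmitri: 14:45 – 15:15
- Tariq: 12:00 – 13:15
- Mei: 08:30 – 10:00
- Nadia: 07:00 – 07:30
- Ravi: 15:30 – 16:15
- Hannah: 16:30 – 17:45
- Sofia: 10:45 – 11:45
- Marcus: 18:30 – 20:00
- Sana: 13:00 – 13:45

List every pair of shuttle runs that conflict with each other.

Sana & Tariq

Sorted by start: Nadia, Mei, Sofia, Tariq, Sana, Dmitri, Ravi, Hannah, Marcus.
Mei starts after Nadia ends; Nadia is clear from here.
Sofia starts after Mei ends; Mei is clear from here.
Tariq starts after Sofia ends; Sofia is clear from here.
Sana starts before Tariq ends → Tariq and Sana overlap.
Dmitri starts after Tariq ends; Tariq is clear from here.
Dmitri starts after Sana ends; Sana is clear from here.
Ravi starts after Dmitri ends; Dmitri is clear from here.
Hannah starts after Ravi ends; Ravi is clear from here.
Marcus starts after Hannah ends.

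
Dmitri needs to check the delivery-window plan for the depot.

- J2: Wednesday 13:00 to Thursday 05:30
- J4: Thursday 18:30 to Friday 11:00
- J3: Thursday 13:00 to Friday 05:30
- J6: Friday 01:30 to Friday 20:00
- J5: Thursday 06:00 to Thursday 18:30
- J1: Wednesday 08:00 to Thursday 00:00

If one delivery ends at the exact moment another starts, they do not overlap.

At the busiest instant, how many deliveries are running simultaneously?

Sweep the timeline, counting +1 at each start and −1 at each end (ends before starts at a tie):
Wednesday 08:00 start J1 → 1
Wednesday 13:00 start J2 → 2
Thursday 00:00 end J1 → 1
Thursday 05:30 end J2 → 0
Thursday 06:00 start J5 → 1
Thursday 13:00 start J3 → 2
Thursday 18:30 end J5 → 1
Thursday 18:30 start J4 → 2
Friday 01:30 start J6 → 3
Friday 05:30 end J3 → 2
Friday 11:00 end J4 → 1
Friday 20:00 end J6 → 0
Peak is 3, at Friday 01:30 (J3, J4, J6).

3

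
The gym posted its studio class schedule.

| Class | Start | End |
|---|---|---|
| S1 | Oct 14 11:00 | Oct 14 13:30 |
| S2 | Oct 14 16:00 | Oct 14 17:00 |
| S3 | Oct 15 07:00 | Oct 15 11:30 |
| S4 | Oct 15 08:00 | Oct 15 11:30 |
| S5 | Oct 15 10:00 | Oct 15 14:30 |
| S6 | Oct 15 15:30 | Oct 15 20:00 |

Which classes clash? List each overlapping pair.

Sorted by start: S1, S2, S3, S4, S5, S6.
S2 starts after S1 ends; S1 is clear from here.
S3 starts after S2 ends; S2 is clear from here.
S4 starts before S3 ends → S3 and S4 overlap.
S5 starts before S3 ends → S3 and S5 overlap.
S6 starts after S3 ends.
S5 starts before S4 ends → S4 and S5 overlap.
S6 starts after S4 ends.
S6 starts after S5 ends.

S3 & S4, S3 & S5, S4 & S5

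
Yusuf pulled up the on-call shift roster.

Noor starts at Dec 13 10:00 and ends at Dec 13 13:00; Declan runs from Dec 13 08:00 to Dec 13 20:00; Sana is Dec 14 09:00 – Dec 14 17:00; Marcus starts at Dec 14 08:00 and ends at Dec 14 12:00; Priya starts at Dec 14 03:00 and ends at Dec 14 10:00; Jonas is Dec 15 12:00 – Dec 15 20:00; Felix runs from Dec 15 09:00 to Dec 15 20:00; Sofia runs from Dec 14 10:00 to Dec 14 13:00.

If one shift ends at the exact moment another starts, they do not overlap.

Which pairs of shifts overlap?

Declan & Noor, Felix & Jonas, Marcus & Priya, Marcus & Sana, Marcus & Sofia, Priya & Sana, Sana & Sofia

Sorted by start: Declan, Noor, Priya, Marcus, Sana, Sofia, Felix, Jonas.
Noor starts before Declan ends → Declan and Noor overlap.
Priya starts after Declan ends; Declan is clear from here.
Priya starts after Noor ends; Noor is clear from here.
Marcus starts before Priya ends → Priya and Marcus overlap.
Sana starts before Priya ends → Priya and Sana overlap.
Sofia starts exactly when Priya ends (back-to-back, no overlap); Priya is clear from here.
Sana starts before Marcus ends → Marcus and Sana overlap.
Sofia starts before Marcus ends → Marcus and Sofia overlap.
Felix starts after Marcus ends; Marcus is clear from here.
Sofia starts before Sana ends → Sana and Sofia overlap.
Felix starts after Sana ends; Sana is clear from here.
Felix starts after Sofia ends; Sofia is clear from here.
Jonas starts before Felix ends → Felix and Jonas overlap.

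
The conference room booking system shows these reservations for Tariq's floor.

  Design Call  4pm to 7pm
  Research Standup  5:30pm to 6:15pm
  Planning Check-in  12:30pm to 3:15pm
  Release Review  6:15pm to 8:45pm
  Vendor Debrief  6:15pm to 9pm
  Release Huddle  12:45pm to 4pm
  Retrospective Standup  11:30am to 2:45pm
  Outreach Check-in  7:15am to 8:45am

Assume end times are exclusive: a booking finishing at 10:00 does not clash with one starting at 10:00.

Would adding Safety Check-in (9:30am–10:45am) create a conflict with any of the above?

No — it doesn't clash with anything

Outreach Check-in: ends 8:45am at or before Safety Check-in starts 9:30am → clear.
Retrospective Standup: starts 11:30am at or after Safety Check-in ends 10:45am → clear.
Planning Check-in: starts 12:30pm at or after Safety Check-in ends 10:45am → clear.
Release Huddle: starts 12:45pm at or after Safety Check-in ends 10:45am → clear.
Design Call: starts 4pm at or after Safety Check-in ends 10:45am → clear.
Research Standup: starts 5:30pm at or after Safety Check-in ends 10:45am → clear.
Release Review: starts 6:15pm at or after Safety Check-in ends 10:45am → clear.
Vendor Debrief: starts 6:15pm at or after Safety Check-in ends 10:45am → clear.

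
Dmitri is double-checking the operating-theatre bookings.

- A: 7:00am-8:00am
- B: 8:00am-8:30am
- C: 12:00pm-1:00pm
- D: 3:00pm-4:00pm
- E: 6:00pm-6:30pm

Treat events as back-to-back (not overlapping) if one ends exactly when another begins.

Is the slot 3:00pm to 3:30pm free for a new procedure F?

A: ends 8:00am at or before F starts 3:00pm → clear.
B: ends 8:30am at or before F starts 3:00pm → clear.
C: ends 1:00pm at or before F starts 3:00pm → clear.
D: starts 3:00pm before F ends 3:30pm, and ends 4:00pm after F starts 3:00pm → overlap.
E: starts 6:00pm at or after F ends 3:30pm → clear.
F overlaps D.

No — it overlaps D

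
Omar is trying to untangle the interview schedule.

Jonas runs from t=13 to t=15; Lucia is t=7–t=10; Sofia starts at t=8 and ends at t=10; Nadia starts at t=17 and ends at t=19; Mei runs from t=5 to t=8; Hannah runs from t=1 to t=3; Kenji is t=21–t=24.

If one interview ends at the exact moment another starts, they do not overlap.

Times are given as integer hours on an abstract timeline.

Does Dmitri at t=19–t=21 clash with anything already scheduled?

Hannah: ends t=3 at or before Dmitri starts t=19 → clear.
Mei: ends t=8 at or before Dmitri starts t=19 → clear.
Lucia: ends t=10 at or before Dmitri starts t=19 → clear.
Sofia: ends t=10 at or before Dmitri starts t=19 → clear.
Jonas: ends t=15 at or before Dmitri starts t=19 → clear.
Nadia: ends t=19 at or before Dmitri starts t=19 → clear.
Kenji: starts t=21 at or after Dmitri ends t=21 → clear.

No — it doesn't clash with anything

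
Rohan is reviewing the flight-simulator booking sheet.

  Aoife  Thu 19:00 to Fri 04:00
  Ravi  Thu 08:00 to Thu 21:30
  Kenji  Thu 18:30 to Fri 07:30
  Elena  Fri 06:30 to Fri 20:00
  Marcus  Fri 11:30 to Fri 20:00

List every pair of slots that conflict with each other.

Aoife & Kenji, Aoife & Ravi, Elena & Kenji, Elena & Marcus, Kenji & Ravi

Sorted by start: Ravi, Kenji, Aoife, Elena, Marcus.
Kenji starts before Ravi ends → Ravi and Kenji overlap.
Aoife starts before Ravi ends → Ravi and Aoife overlap.
Elena starts after Ravi ends — done with Ravi.
Aoife starts before Kenji ends → Kenji and Aoife overlap.
Elena starts before Kenji ends → Kenji and Elena overlap.
Marcus starts after Kenji ends.
Elena starts after Aoife ends — done with Aoife.
Marcus starts before Elena ends → Elena and Marcus overlap.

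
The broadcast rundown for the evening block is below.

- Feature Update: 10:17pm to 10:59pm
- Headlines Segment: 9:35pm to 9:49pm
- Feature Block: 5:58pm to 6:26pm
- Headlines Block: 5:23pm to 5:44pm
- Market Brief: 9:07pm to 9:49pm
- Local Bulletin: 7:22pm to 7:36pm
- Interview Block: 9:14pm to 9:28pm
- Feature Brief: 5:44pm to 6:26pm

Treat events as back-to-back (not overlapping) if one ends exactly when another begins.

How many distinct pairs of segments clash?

3

Sorted by start: Headlines Block, Feature Brief, Feature Block, Local Bulletin, Market Brief, Interview Block, Headlines Segment, Feature Update.
Feature Brief starts exactly when Headlines Block ends (back-to-back, no overlap), so nothing later overlaps Headlines Block either.
Feature Block starts before Feature Brief ends → Feature Brief and Feature Block overlap.
Local Bulletin starts after Feature Brief ends, so nothing later overlaps Feature Brief either.
Local Bulletin starts after Feature Block ends, so nothing later overlaps Feature Block either.
Market Brief starts after Local Bulletin ends, so nothing later overlaps Local Bulletin either.
Interview Block starts before Market Brief ends → Market Brief and Interview Block overlap.
Headlines Segment starts before Market Brief ends → Market Brief and Headlines Segment overlap.
Feature Update starts after Market Brief ends.
Headlines Segment starts after Interview Block ends, so nothing later overlaps Interview Block either.
Feature Update starts after Headlines Segment ends.
Overlapping pairs: Feature Block & Feature Brief, Headlines Segment & Market Brief, Interview Block & Market Brief — 3 in total.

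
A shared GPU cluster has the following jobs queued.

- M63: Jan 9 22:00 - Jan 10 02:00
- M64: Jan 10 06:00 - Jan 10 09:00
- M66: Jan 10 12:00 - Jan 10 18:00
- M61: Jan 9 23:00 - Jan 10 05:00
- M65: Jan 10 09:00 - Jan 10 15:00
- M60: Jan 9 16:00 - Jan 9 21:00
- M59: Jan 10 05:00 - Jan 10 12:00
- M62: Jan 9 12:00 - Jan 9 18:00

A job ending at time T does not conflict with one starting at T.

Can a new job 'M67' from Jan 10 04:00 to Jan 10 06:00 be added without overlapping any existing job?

M62: ends Jan 9 18:00 at or before M67 starts Jan 10 04:00 → clear.
M60: ends Jan 9 21:00 at or before M67 starts Jan 10 04:00 → clear.
M63: ends Jan 10 02:00 at or before M67 starts Jan 10 04:00 → clear.
M61: starts Jan 9 23:00 before M67 ends Jan 10 06:00, and ends Jan 10 05:00 after M67 starts Jan 10 04:00 → overlap.
M59: starts Jan 10 05:00 before M67 ends Jan 10 06:00, and ends Jan 10 12:00 after M67 starts Jan 10 04:00 → overlap.
M64: starts Jan 10 06:00 at or after M67 ends Jan 10 06:00 → clear.
M65: starts Jan 10 09:00 at or after M67 ends Jan 10 06:00 → clear.
M66: starts Jan 10 12:00 at or after M67 ends Jan 10 06:00 → clear.
M67 overlaps M59, M61.

No — it overlaps M59, M61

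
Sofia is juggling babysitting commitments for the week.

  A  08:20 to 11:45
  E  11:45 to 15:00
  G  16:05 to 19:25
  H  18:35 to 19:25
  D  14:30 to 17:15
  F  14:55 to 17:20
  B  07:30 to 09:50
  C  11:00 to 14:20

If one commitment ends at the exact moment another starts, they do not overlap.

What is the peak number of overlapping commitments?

Walk through starts and ends in time order (an end at T is processed before a start at T):
07:30 start B → 1
08:20 start A → 2
09:50 end B → 1
11:00 start C → 2
11:45 end A → 1
11:45 start E → 2
14:20 end C → 1
14:30 start D → 2
14:55 start F → 3
15:00 end E → 2
16:05 start G → 3
17:15 end D → 2
17:20 end F → 1
18:35 start H → 2
19:25 end G → 1
19:25 end H → 0
Peak is 3, at 14:55 (D, E, F).

3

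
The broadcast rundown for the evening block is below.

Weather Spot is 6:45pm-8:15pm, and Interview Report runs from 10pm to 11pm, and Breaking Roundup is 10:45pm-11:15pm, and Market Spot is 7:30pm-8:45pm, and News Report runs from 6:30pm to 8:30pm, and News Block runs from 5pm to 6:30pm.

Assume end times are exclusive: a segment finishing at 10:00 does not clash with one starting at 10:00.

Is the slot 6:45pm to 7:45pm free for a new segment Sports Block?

No — it overlaps Market Spot, News Report, Weather Spot

News Block: ends 6:30pm at or before Sports Block starts 6:45pm → clear.
News Report: starts 6:30pm before Sports Block ends 7:45pm, and ends 8:30pm after Sports Block starts 6:45pm → overlap.
Weather Spot: starts 6:45pm before Sports Block ends 7:45pm, and ends 8:15pm after Sports Block starts 6:45pm → overlap.
Market Spot: starts 7:30pm before Sports Block ends 7:45pm, and ends 8:45pm after Sports Block starts 6:45pm → overlap.
Interview Report: starts 10pm at or after Sports Block ends 7:45pm → clear.
Breaking Roundup: starts 10:45pm at or after Sports Block ends 7:45pm → clear.
Sports Block overlaps Market Spot, Weather Spot, News Report.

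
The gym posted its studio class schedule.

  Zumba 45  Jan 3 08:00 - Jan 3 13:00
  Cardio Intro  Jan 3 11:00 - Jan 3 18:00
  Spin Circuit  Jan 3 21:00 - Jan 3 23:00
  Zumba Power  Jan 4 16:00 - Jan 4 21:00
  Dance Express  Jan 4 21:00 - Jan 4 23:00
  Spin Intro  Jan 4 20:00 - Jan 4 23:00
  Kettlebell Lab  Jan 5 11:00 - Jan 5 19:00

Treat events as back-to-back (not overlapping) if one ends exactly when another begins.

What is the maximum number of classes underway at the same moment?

2

Walk through starts and ends in time order (an end at T is processed before a start at T):
Jan 3 08:00 start Zumba 45 → 1
Jan 3 11:00 start Cardio Intro → 2
Jan 3 13:00 end Zumba 45 → 1
Jan 3 18:00 end Cardio Intro → 0
Jan 3 21:00 start Spin Circuit → 1
Jan 3 23:00 end Spin Circuit → 0
Jan 4 16:00 start Zumba Power → 1
Jan 4 20:00 start Spin Intro → 2
Jan 4 21:00 end Zumba Power → 1
Jan 4 21:00 start Dance Express → 2
Jan 4 23:00 end Dance Express → 1
Jan 4 23:00 end Spin Intro → 0
Jan 5 11:00 start Kettlebell Lab → 1
Jan 5 19:00 end Kettlebell Lab → 0
Peak is 2, at Jan 3 11:00 (Cardio Intro, Zumba 45).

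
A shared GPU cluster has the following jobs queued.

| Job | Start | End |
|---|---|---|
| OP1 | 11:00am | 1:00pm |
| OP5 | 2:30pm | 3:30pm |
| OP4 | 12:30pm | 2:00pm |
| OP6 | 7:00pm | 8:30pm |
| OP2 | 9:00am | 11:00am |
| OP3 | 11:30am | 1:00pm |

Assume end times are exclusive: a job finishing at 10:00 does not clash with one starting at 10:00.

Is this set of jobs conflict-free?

No

Sorted by start: OP2, OP1, OP3, OP4, OP5, OP6.
OP1 starts exactly when OP2 ends (back-to-back, no overlap), so OP2 has no further overlaps.
OP3 starts before OP1 ends → OP1 and OP3 overlap.
That's a conflict, so the schedule is not conflict-free.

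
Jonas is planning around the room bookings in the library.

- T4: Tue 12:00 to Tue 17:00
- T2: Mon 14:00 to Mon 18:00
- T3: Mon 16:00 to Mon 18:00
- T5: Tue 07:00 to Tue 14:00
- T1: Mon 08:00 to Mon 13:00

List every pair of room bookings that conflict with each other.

Sorted by start: T1, T2, T3, T5, T4.
T2 starts after T1 ends, so nothing later overlaps T1 either.
T3 starts before T2 ends → T2 and T3 overlap.
T5 starts after T2 ends, so nothing later overlaps T2 either.
T5 starts after T3 ends, so nothing later overlaps T3 either.
T4 starts before T5 ends → T5 and T4 overlap.

T2 & T3, T4 & T5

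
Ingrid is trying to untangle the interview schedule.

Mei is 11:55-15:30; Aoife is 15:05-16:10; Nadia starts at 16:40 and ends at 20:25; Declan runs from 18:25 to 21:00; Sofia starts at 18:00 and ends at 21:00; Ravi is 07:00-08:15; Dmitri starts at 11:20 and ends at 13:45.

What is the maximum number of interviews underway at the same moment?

3

Sort all start/end points and keep a running count:
07:00 start Ravi → 1
08:15 end Ravi → 0
11:20 start Dmitri → 1
11:55 start Mei → 2
13:45 end Dmitri → 1
15:05 start Aoife → 2
15:30 end Mei → 1
16:10 end Aoife → 0
16:40 start Nadia → 1
18:00 start Sofia → 2
18:25 start Declan → 3
20:25 end Nadia → 2
21:00 end Declan → 1
21:00 end Sofia → 0
Peak is 3, at 18:25 (Declan, Nadia, Sofia).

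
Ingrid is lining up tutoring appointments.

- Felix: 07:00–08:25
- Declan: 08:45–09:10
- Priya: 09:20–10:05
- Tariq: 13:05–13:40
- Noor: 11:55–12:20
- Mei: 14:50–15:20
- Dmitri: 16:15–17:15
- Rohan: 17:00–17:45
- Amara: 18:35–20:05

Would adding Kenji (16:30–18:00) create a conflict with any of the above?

Felix: ends 08:25 at or before Kenji starts 16:30 → clear.
Declan: ends 09:10 at or before Kenji starts 16:30 → clear.
Priya: ends 10:05 at or before Kenji starts 16:30 → clear.
Noor: ends 12:20 at or before Kenji starts 16:30 → clear.
Tariq: ends 13:40 at or before Kenji starts 16:30 → clear.
Mei: ends 15:20 at or before Kenji starts 16:30 → clear.
Dmitri: starts 16:15 before Kenji ends 18:00, and ends 17:15 after Kenji starts 16:30 → overlap.
Rohan: starts 17:00 before Kenji ends 18:00, and ends 17:45 after Kenji starts 16:30 → overlap.
Amara: starts 18:35 at or after Kenji ends 18:00 → clear.
Kenji overlaps Dmitri, Rohan.

Yes — it overlaps Dmitri, Rohan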